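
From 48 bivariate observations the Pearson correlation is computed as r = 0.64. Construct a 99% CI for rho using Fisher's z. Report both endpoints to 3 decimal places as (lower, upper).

Fisher z: z_r = atanh(r) = ½·ln((1+0.64)/(1−0.64)) = 0.758174
SE(z) = 1/√(n−3) = 1/√45 = 0.149071
99% ⇒ z* = 2.576; margin = 2.576·0.149071 = 0.384007
CI on z-scale: (0.374167, 1.142181)
Back-transform: tanh(0.374167) = 0.357631, tanh(1.142181) = 0.815147

(0.358, 0.815)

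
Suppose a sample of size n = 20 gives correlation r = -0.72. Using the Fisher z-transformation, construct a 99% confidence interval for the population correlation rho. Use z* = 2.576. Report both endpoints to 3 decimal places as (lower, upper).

(-0.911, -0.276)

z_r = atanh(-0.72) = -0.907645;  SE = 1/√(n−3) = 1/√17 = 0.242536
z-limits: -0.907645 ± 2.576·0.242536 = -0.907645 ± 0.624773 = [-1.532418, -0.282872]
ρ-limits: (tanh -1.532418, tanh -0.282872) = (-0.911, -0.276)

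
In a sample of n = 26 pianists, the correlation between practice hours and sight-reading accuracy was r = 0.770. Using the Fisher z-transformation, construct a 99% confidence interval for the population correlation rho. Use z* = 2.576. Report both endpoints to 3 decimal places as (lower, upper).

(0.449, 0.915)

z_r = atanh(0.770) = 1.020328;  SE = 1/√(n−3) = 1/√23 = 0.208514
z-limits: 1.020328 ± 2.576·0.208514 = 1.020328 ± 0.537132 = [0.483196, 1.557460]
ρ-limits: (tanh 0.483196, tanh 1.557460) = (0.449, 0.915)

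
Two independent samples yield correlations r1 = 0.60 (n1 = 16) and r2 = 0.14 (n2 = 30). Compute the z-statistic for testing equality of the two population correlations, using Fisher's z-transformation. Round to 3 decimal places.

1.636

z1 = atanh(0.60) = 0.693147,  z2 = atanh(0.14) = 0.140926
SE = √(1/(n1−3) + 1/(n2−3)) = √(1/13 + 1/27) = √(0.0769231 + 0.0370370) = √0.1139601 = 0.337580
z = (z1 − z2)/SE = (0.693147 − 0.140926) / 0.337580 = 0.552221 / 0.337580 = 1.636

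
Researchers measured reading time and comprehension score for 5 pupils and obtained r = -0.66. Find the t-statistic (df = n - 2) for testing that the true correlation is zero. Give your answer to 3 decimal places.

-1.522

1 − r² = 1 − 0.4356 = 0.5644;  √(1−r²) = 0.751266
√(n−2) = √3 = 1.732051
t = r·√(n−2)/√(1−r²) = -0.66 · 1.732051 / 0.751266 = -1.522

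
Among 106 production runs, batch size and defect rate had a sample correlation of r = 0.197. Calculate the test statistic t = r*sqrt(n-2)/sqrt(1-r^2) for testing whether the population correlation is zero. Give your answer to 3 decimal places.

t = r·√(n−2) / √(1−r²) with r = 0.197, n = 106
  = 0.197·√104 / √(1 − 0.038809)
  = 0.197·10.198039 / 0.980403
  = 2.009014 / 0.980403 = 2.049

2.049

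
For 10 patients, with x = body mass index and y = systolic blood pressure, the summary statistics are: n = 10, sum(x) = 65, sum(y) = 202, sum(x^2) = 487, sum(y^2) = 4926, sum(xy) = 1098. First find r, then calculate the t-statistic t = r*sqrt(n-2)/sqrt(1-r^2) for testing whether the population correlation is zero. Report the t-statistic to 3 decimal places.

-6.668

Numerator: nΣxy − (Σx)(Σy) = 10·1098 − (65)(202) = -2150
Denominator: √[(nΣx²−(Σx)²)(nΣy²−(Σy)²)]
  nΣx²−(Σx)² = 10·487 − 4225 = 645;  nΣy²−(Σy)² = 10·4926 − 40804 = 8456
  √(645·8456) = √5454120 = 2335.4057
r = -2150 / 2335.4057 = -0.9206
t = r·√(n−2)/√(1−r²) = -0.9206·√8 / √(1−0.847504) = -2.603850 / 0.390507 = -6.668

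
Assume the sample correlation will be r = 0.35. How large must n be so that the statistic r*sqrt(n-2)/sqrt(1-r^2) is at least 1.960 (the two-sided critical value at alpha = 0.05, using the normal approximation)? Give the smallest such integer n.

r√(n−2)/√(1−r²) ≥ 1.960  ⇔  n−2 ≥ (1.960)²·(1−r²)/r²
(1−r²)/r² = (1−0.1225)/0.1225 = 7.1633
n ≥ 2 + 3.8416·7.1633 = 2 + 27.5185 = 29.5185
⌈29.5185⌉ = 30

30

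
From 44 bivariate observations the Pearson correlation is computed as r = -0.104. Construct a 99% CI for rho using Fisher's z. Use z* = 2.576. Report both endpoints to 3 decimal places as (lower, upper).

z_r = atanh(-0.104) = -0.104377;  SE = 1/√(n−3) = 1/√41 = 0.156174
z-limits: -0.104377 ± 2.576·0.156174 = -0.104377 ± 0.402304 = [-0.506681, 0.297927]
ρ-limits: (tanh -0.506681, tanh 0.297927) = (-0.467, 0.289)

(-0.467, 0.289)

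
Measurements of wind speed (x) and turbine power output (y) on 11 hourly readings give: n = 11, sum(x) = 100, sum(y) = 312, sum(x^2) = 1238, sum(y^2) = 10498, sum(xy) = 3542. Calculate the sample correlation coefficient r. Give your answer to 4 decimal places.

Numerator: nΣxy − (Σx)(Σy) = 11·3542 − (100)(312) = 7762
Denominator: √[(nΣx²−(Σx)²)(nΣy²−(Σy)²)]
  nΣx²−(Σx)² = 11·1238 − 10000 = 3618;  nΣy²−(Σy)² = 11·10498 − 97344 = 18134
  √(3618·18134) = √65608812 = 8099.9267
r = 7762 / 8099.9267 = 0.9583

0.9583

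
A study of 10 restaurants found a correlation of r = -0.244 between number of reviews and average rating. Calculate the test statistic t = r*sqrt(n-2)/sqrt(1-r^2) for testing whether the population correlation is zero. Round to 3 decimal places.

t = r·√(n−2) / √(1−r²) with r = -0.244, n = 10
  = -0.244·√8 / √(1 − 0.059536)
  = -0.244·2.828427 / 0.969775
  = -0.690136 / 0.969775 = -0.712

-0.712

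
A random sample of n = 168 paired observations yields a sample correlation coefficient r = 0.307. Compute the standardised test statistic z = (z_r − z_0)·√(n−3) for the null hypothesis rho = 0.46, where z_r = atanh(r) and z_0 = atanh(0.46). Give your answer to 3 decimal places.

-2.313

z_r = atanh(0.307) = 0.317230,  z_0 = atanh(0.46) = 0.497311
SE = 1/√(n−3) = 1/√165 = 0.077850
z = (z_r − z_0)/SE = (0.317230 − 0.497311) / 0.077850 = -0.180081 / 0.077850 = -2.313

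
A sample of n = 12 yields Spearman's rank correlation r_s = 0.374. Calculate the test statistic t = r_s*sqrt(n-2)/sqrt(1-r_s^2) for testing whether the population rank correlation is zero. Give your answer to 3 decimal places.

1 − r_s² = 1 − 0.139876 = 0.860124;  √(1−r_s²) = 0.927429
√(n−2) = √10 = 3.162278
t = r_s·√(n−2)/√(1−r_s²) = 0.374 · 3.162278 / 0.927429 = 1.275

1.275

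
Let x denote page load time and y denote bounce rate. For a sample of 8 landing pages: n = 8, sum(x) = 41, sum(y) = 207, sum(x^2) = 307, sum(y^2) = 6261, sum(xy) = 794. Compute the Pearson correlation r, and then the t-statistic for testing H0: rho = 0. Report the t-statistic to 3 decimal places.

Numerator: nΣxy − (Σx)(Σy) = 8·794 − (41)(207) = -2135
Denominator: √[(nΣx²−(Σx)²)(nΣy²−(Σy)²)]
  nΣx²−(Σx)² = 8·307 − 1681 = 775;  nΣy²−(Σy)² = 8·6261 − 42849 = 7239
  √(775·7239) = √5610225 = 2368.5914
r = -2135 / 2368.5914 = -0.9014
t = r·√(n−2)/√(1−r²) = -0.9014·√6 / √(1−0.812522) = -2.207970 / 0.432987 = -5.099

-5.099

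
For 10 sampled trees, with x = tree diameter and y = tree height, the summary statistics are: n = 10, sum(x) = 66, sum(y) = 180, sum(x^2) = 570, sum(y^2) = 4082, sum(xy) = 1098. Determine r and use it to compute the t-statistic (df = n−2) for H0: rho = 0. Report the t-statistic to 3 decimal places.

S_xy = nΣxy − ΣxΣy = 10·1098 − 66·180 = 10980 − 11880 = -900
S_xx = nΣx² − (Σx)² = 10·570 − 66² = 5700 − 4356 = 1344
S_yy = nΣy² − (Σy)² = 10·4082 − 180² = 40820 − 32400 = 8420
r = S_xy / √(S_xx·S_yy) = -900 / √(1344·8420) = -900 / √11316480 = -900 / 3363.9976 = -0.2675
t = r·√(n−2)/√(1−r²) = -0.2675·√8 / √(1−0.071556) = -0.756604 / 0.963558 = -0.785

-0.785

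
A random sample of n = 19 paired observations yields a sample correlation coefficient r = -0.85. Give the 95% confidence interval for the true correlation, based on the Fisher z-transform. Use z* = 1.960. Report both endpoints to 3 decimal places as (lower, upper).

Fisher z: z_r = atanh(r) = ½·ln((1+(-0.85))/(1−(-0.85))) = -1.256153
SE(z) = 1/√(n−3) = 1/√16 = 0.250000
95% ⇒ z* = 1.960; margin = 1.960·0.250000 = 0.490000
CI on z-scale: (-1.746153, -0.766153)
Back-transform: tanh(-1.746153) = -0.940936, tanh(-0.766153) = -0.644687

(-0.941, -0.645)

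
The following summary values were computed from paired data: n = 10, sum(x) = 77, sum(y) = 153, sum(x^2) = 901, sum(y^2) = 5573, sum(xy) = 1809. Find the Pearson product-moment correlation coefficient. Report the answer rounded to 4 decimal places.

Numerator: nΣxy − (Σx)(Σy) = 10·1809 − (77)(153) = 6309
Denominator: √[(nΣx²−(Σx)²)(nΣy²−(Σy)²)]
  nΣx²−(Σx)² = 10·901 − 5929 = 3081;  nΣy²−(Σy)² = 10·5573 − 23409 = 32321
  √(3081·32321) = √99581001 = 9979.0281
r = 6309 / 9979.0281 = 0.6322

0.6322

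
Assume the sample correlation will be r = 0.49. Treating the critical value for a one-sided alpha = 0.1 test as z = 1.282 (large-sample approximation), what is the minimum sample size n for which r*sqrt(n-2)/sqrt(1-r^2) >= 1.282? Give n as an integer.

8

r√(n−2)/√(1−r²) ≥ 1.282  ⇔  n−2 ≥ (1.282)²·(1−r²)/r²
(1−r²)/r² = (1−0.2401)/0.2401 = 3.1649
n ≥ 2 + 1.643524·3.1649 = 2 + 5.2016 = 7.2016
⌈7.2016⌉ = 8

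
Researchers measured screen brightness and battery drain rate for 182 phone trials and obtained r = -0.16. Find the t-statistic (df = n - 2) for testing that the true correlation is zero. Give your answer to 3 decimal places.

-2.175

1 − r² = 1 − 0.0256 = 0.9744;  √(1−r²) = 0.987117
√(n−2) = √180 = 13.416408
t = r·√(n−2)/√(1−r²) = -0.16 · 13.416408 / 0.987117 = -2.175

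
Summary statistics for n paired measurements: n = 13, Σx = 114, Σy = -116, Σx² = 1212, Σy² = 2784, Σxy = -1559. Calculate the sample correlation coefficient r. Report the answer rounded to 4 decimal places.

S_xy = nΣxy − ΣxΣy = 13·(-1559) − 114·(-116) = -20267 − (-13224) = -7043
S_xx = nΣx² − (Σx)² = 13·1212 − 114² = 15756 − 12996 = 2760
S_yy = nΣy² − (Σy)² = 13·2784 − (-116)² = 36192 − 13456 = 22736
r = S_xy / √(S_xx·S_yy) = -7043 / √(2760·22736) = -7043 / √62751360 = -7043 / 7921.5756 = -0.8891

-0.8891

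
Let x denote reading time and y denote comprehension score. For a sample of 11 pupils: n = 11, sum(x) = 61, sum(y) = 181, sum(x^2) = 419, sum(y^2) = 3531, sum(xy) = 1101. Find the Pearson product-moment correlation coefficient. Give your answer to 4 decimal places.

S_xy = nΣxy − ΣxΣy = 11·1101 − 61·181 = 12111 − 11041 = 1070
S_xx = nΣx² − (Σx)² = 11·419 − 61² = 4609 − 3721 = 888
S_yy = nΣy² − (Σy)² = 11·3531 − 181² = 38841 − 32761 = 6080
r = S_xy / √(S_xx·S_yy) = 1070 / √(888·6080) = 1070 / √5399040 = 1070 / 2323.5834 = 0.4605

0.4605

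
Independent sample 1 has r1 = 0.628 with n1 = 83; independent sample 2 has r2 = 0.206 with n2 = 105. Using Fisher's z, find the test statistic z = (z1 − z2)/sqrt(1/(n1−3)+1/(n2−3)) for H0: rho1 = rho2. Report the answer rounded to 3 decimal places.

z1 = atanh(0.628) = 0.738107,  z2 = atanh(0.206) = 0.208990
SE = √(1/(n1−3) + 1/(n2−3)) = √(1/80 + 1/102) = √(0.0125000 + 0.0098039) = √0.0223039 = 0.149345
z = (z1 − z2)/SE = (0.738107 − 0.208990) / 0.149345 = 0.529117 / 0.149345 = 3.543

3.543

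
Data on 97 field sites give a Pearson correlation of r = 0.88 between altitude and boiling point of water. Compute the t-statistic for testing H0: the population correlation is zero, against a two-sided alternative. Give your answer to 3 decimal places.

18.058

t = r·√(n−2) / √(1−r²) with r = 0.88, n = 97
  = 0.88·√95 / √(1 − 0.7744)
  = 0.88·9.746794 / 0.474974
  = 8.577179 / 0.474974 = 18.058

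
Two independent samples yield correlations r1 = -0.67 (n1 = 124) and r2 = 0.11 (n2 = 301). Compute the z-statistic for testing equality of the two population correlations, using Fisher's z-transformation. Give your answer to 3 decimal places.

-8.546

z1 = atanh(-0.67) = -0.810743,  z2 = atanh(0.11) = 0.110447
SE = √(1/(n1−3) + 1/(n2−3)) = √(1/121 + 1/298) = √(0.0082645 + 0.0033557) = √0.0116202 = 0.107797
z = (z1 − z2)/SE = (-0.810743 − 0.110447) / 0.107797 = -0.921190 / 0.107797 = -8.546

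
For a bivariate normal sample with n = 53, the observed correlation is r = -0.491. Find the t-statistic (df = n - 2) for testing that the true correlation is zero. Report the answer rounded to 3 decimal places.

-4.025

1 − r² = 1 − 0.241081 = 0.758919;  √(1−r²) = 0.871160
√(n−2) = √51 = 7.141428
t = r·√(n−2)/√(1−r²) = -0.491 · 7.141428 / 0.871160 = -4.025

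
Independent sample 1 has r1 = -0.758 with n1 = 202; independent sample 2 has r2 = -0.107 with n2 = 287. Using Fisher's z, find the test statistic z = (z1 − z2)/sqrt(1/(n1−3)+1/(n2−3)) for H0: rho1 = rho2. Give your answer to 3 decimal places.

-9.563

z1 = atanh(-0.758) = -0.991497,  z2 = atanh(-0.107) = -0.107411
SE = √(1/(n1−3) + 1/(n2−3)) = √(1/199 + 1/284) = √(0.0050251 + 0.0035211) = √0.0085462 = 0.092446
z = (z1 − z2)/SE = (-0.991497 − (-0.107411)) / 0.092446 = -0.884086 / 0.092446 = -9.563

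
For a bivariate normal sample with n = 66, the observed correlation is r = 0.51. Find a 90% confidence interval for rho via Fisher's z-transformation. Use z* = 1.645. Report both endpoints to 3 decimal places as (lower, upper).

(0.341, 0.647)

Fisher z: z_r = atanh(r) = ½·ln((1+0.51)/(1−0.51)) = 0.562730
SE(z) = 1/√(n−3) = 1/√63 = 0.125988
90% ⇒ z* = 1.645; margin = 1.645·0.125988 = 0.207250
CI on z-scale: (0.355480, 0.769980)
Back-transform: tanh(0.355480) = 0.341227, tanh(0.769980) = 0.646918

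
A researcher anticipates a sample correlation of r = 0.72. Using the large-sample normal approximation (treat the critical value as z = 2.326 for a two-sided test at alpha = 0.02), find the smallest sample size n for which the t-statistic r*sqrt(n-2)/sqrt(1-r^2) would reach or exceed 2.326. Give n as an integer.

r√(n−2)/√(1−r²) ≥ 2.326  ⇔  n−2 ≥ (2.326)²·(1−r²)/r²
(1−r²)/r² = (1−0.5184)/0.5184 = 0.9290
n ≥ 2 + 5.410276·0.9290 = 2 + 5.0261 = 7.0261
⌈7.0261⌉ = 8

8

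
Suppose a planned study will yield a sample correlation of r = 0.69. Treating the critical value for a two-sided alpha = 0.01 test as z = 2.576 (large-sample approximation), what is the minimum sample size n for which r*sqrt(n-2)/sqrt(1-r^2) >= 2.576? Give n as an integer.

Need r·√(n−2)/√(1−r²) ≥ 2.576
√(n−2) ≥ 2.576·√(1−0.4761) / 0.69 = 2.576·0.723809 / 0.69 = 2.7022
n−2 ≥ 7.3019  ⇒  n ≥ 9.3019
Smallest integer n = 10

10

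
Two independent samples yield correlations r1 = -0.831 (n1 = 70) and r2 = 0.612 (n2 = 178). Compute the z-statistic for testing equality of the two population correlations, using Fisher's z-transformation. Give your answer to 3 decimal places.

-13.249

Fisher z-transforms: z1 = atanh(-0.831) = -1.191359, z2 = atanh(0.612) = 0.712113; difference d = -1.903472
Var(d) = 1/67 + 1/175 = 0.0149254 + 0.0057143 = 0.0206397
z = d/√Var(d) = -1.903472 / √0.0206397 = -1.903472 / 0.143665 = -13.249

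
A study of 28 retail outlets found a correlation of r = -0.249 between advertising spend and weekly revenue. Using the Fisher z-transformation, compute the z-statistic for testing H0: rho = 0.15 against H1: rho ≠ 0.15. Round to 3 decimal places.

-2.027

Fisher z: atanh(-0.249) = -0.254346, atanh(0.15) = 0.151140
z = (z_r − z_0)·√(n−3) = (-0.254346 − 0.151140)·√25 = -0.405486 · 5.000000 = -2.027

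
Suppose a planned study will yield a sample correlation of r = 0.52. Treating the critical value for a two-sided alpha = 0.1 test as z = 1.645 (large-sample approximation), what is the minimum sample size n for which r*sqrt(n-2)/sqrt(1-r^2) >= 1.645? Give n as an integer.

10

Need r·√(n−2)/√(1−r²) ≥ 1.645
√(n−2) ≥ 1.645·√(1−0.2704) / 0.52 = 1.645·0.854166 / 0.52 = 2.7021
n−2 ≥ 7.3013  ⇒  n ≥ 9.3013
Smallest integer n = 10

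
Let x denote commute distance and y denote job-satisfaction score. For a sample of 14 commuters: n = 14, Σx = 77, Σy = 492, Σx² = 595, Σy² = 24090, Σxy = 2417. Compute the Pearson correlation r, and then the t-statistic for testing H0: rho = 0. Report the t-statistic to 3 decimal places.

-0.962

S_xy = nΣxy − ΣxΣy = 14·2417 − 77·492 = 33838 − 37884 = -4046
S_xx = nΣx² − (Σx)² = 14·595 − 77² = 8330 − 5929 = 2401
S_yy = nΣy² − (Σy)² = 14·24090 − 492² = 337260 − 242064 = 95196
r = S_xy / √(S_xx·S_yy) = -4046 / √(2401·95196) = -4046 / √228565596 = -4046 / 15118.3860 = -0.2676
t = r·√(n−2)/√(1−r²) = -0.2676·√12 / √(1−0.071610) = -0.926994 / 0.963530 = -0.962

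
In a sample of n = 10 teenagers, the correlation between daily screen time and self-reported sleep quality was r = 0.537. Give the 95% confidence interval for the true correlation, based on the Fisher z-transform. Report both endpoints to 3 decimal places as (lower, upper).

(-0.140, 0.872)

Fisher z: z_r = atanh(r) = ½·ln((1+0.537)/(1−0.537)) = 0.599930
SE(z) = 1/√(n−3) = 1/√7 = 0.377964
95% ⇒ z* = 1.960; margin = 1.960·0.377964 = 0.740809
CI on z-scale: (-0.140879, 1.340739)
Back-transform: tanh(-0.140879) = -0.139954, tanh(1.340739) = 0.871850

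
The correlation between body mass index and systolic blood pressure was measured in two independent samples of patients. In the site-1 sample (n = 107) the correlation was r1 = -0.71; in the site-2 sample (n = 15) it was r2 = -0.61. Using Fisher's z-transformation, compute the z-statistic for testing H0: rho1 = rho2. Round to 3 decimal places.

-0.585

Fisher z-transforms: z1 = atanh(-0.71) = -0.887184, z2 = atanh(-0.61) = -0.708921; difference d = -0.178263
Var(d) = 1/104 + 1/12 = 0.0096154 + 0.0833333 = 0.0929487
z = d/√Var(d) = -0.178263 / √0.0929487 = -0.178263 / 0.304875 = -0.585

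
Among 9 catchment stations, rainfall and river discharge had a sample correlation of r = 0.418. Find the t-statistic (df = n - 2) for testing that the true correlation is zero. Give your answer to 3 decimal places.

1.217

1 − r² = 1 − 0.174724 = 0.825276;  √(1−r²) = 0.908447
√(n−2) = √7 = 2.645751
t = r·√(n−2)/√(1−r²) = 0.418 · 2.645751 / 0.908447 = 1.217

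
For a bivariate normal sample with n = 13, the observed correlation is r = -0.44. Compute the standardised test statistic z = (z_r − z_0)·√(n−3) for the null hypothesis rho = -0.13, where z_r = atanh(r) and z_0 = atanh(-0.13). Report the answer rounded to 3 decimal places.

-1.080

Fisher z: atanh(-0.44) = -0.472231, atanh(-0.13) = -0.130740
z = (z_r − z_0)·√(n−3) = (-0.472231 − (-0.130740))·√10 = -0.341491 · 3.162278 = -1.080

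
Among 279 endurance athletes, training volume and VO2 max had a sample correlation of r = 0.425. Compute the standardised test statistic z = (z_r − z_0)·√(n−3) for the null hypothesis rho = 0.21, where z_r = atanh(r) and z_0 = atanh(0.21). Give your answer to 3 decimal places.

3.997

Fisher z: atanh(0.425) = 0.453779, atanh(0.21) = 0.213171
z = (z_r − z_0)·√(n−3) = (0.453779 − 0.213171)·√276 = 0.240608 · 16.613248 = 3.997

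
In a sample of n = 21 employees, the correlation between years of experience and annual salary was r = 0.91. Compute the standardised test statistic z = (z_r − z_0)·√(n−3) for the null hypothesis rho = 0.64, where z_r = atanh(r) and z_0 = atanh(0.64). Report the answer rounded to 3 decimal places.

3.264

z_r = atanh(0.91) = 1.527524,  z_0 = atanh(0.64) = 0.758174
SE = 1/√(n−3) = 1/√18 = 0.235702
z = (z_r − z_0)/SE = (1.527524 − 0.758174) / 0.235702 = 0.769350 / 0.235702 = 3.264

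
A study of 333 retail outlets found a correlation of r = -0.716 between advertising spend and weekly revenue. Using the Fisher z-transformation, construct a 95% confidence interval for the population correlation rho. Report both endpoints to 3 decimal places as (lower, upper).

Fisher z: z_r = atanh(r) = ½·ln((1+(-0.716))/(1−(-0.716))) = -0.899389
SE(z) = 1/√(n−3) = 1/√330 = 0.055048
95% ⇒ z* = 1.960; margin = 1.960·0.055048 = 0.107894
CI on z-scale: (-1.007283, -0.791495)
Back-transform: tanh(-1.007283) = -0.764636, tanh(-0.791495) = -0.659255

(-0.765, -0.659)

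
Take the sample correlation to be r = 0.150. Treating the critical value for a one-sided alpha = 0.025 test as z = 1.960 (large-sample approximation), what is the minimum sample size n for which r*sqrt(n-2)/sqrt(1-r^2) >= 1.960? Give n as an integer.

169

Need r·√(n−2)/√(1−r²) ≥ 1.960
√(n−2) ≥ 1.960·√(1−0.022500) / 0.150 = 1.960·0.988686 / 0.150 = 12.9188
n−2 ≥ 166.8954  ⇒  n ≥ 168.8954
Smallest integer n = 169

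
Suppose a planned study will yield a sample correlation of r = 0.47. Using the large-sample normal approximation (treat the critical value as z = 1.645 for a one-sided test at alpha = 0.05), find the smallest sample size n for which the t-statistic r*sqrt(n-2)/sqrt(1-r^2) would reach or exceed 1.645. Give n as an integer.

12

r√(n−2)/√(1−r²) ≥ 1.645  ⇔  n−2 ≥ (1.645)²·(1−r²)/r²
(1−r²)/r² = (1−0.2209)/0.2209 = 3.5269
n ≥ 2 + 2.706025·3.5269 = 2 + 9.5439 = 11.5439
⌈11.5439⌉ = 12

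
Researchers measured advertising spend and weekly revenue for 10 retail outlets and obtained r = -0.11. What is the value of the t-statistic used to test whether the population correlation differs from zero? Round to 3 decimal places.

-0.313

t = r·√(n−2) / √(1−r²) with r = -0.11, n = 10
  = -0.11·√8 / √(1 − 0.0121)
  = -0.11·2.828427 / 0.993932
  = -0.311127 / 0.993932 = -0.313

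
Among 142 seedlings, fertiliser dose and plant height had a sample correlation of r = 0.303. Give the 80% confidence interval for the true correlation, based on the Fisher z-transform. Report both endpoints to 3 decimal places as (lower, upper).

z_r = atanh(0.303) = 0.312820;  SE = 1/√(n−3) = 1/√139 = 0.084819
z-limits: 0.312820 ± 1.282·0.084819 = 0.312820 ± 0.108738 = [0.204082, 0.421558]
ρ-limits: (tanh 0.204082, tanh 0.421558) = (0.201, 0.398)

(0.201, 0.398)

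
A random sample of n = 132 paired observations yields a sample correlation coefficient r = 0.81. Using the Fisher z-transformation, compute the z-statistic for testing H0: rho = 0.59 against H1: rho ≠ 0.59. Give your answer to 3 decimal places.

5.104

Fisher z: atanh(0.81) = 1.127029, atanh(0.59) = 0.677666
z = (z_r − z_0)·√(n−3) = (1.127029 − 0.677666)·√129 = 0.449363 · 11.357817 = 5.104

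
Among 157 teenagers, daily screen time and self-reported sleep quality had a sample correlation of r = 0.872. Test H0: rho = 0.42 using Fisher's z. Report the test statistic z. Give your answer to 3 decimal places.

11.090

z_r = atanh(0.872) = 1.341366,  z_0 = atanh(0.42) = 0.447692
SE = 1/√(n−3) = 1/√154 = 0.080582
z = (z_r − z_0)/SE = (1.341366 − 0.447692) / 0.080582 = 0.893674 / 0.080582 = 11.090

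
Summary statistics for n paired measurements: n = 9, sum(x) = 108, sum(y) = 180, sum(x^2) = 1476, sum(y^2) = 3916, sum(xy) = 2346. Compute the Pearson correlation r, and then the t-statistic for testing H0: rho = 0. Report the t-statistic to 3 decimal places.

S_xy = nΣxy − ΣxΣy = 9·2346 − 108·180 = 21114 − 19440 = 1674
S_xx = nΣx² − (Σx)² = 9·1476 − 108² = 13284 − 11664 = 1620
S_yy = nΣy² − (Σy)² = 9·3916 − 180² = 35244 − 32400 = 2844
r = S_xy / √(S_xx·S_yy) = 1674 / √(1620·2844) = 1674 / √4607280 = 1674 / 2146.4575 = 0.7799
t = r·√(n−2)/√(1−r²) = 0.7799·√7 / √(1−0.608244) = 2.063421 / 0.625904 = 3.297

3.297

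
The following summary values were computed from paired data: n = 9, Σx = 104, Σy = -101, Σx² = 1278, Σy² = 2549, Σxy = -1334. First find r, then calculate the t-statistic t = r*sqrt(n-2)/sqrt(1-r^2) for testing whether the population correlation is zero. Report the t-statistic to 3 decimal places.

-1.561

S_xy = nΣxy − ΣxΣy = 9·(-1334) − 104·(-101) = -12006 − (-10504) = -1502
S_xx = nΣx² − (Σx)² = 9·1278 − 104² = 11502 − 10816 = 686
S_yy = nΣy² − (Σy)² = 9·2549 − (-101)² = 22941 − 10201 = 12740
r = S_xy / √(S_xx·S_yy) = -1502 / √(686·12740) = -1502 / √8739640 = -1502 / 2956.2882 = -0.5081
t = r·√(n−2)/√(1−r²) = -0.5081·√7 / √(1−0.258166) = -1.344306 / 0.861298 = -1.561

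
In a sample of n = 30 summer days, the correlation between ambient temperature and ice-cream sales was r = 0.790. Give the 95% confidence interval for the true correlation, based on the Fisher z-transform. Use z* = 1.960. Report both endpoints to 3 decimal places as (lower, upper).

(0.601, 0.895)

z_r = atanh(0.790) = 1.071432;  SE = 1/√(n−3) = 1/√27 = 0.192450
z-limits: 1.071432 ± 1.960·0.192450 = 1.071432 ± 0.377202 = [0.694230, 1.448634]
ρ-limits: (tanh 0.694230, tanh 1.448634) = (0.601, 0.895)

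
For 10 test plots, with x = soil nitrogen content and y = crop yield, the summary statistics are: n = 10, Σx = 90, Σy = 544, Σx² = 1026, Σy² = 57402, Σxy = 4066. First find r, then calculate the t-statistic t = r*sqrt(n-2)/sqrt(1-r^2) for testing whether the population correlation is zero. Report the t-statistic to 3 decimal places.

Numerator: nΣxy − (Σx)(Σy) = 10·4066 − (90)(544) = -8300
Denominator: √[(nΣx²−(Σx)²)(nΣy²−(Σy)²)]
  nΣx²−(Σx)² = 10·1026 − 8100 = 2160;  nΣy²−(Σy)² = 10·57402 − 295936 = 278084
  √(2160·278084) = √600661440 = 24508.3953
r = -8300 / 24508.3953 = -0.3387
t = r·√(n−2)/√(1−r²) = -0.3387·√8 / √(1−0.114718) = -0.957988 / 0.940894 = -1.018

-1.018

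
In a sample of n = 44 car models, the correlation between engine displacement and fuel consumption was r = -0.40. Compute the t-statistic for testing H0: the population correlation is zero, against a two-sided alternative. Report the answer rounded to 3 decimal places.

1 − r² = 1 − 0.1600 = 0.8400;  √(1−r²) = 0.916515
√(n−2) = √42 = 6.480741
t = r·√(n−2)/√(1−r²) = -0.40 · 6.480741 / 0.916515 = -2.828

-2.828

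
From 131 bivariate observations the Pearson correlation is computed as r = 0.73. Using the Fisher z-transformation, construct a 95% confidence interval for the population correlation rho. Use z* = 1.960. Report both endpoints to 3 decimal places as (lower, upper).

(0.638, 0.801)

z_r = atanh(0.73) = 0.928727;  SE = 1/√(n−3) = 1/√128 = 0.088388
z-limits: 0.928727 ± 1.960·0.088388 = 0.928727 ± 0.173240 = [0.755487, 1.101967]
ρ-limits: (tanh 0.755487, tanh 1.101967) = (0.638, 0.801)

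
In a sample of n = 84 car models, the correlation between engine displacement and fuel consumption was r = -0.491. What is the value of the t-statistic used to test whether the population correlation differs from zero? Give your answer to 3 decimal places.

-5.104

1 − r² = 1 − 0.241081 = 0.758919;  √(1−r²) = 0.871160
√(n−2) = √82 = 9.055385
t = r·√(n−2)/√(1−r²) = -0.491 · 9.055385 / 0.871160 = -5.104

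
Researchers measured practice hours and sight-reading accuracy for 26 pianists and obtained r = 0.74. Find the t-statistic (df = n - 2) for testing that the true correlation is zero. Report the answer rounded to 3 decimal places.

5.390

1 − r² = 1 − 0.5476 = 0.4524;  √(1−r²) = 0.672607
√(n−2) = √24 = 4.898979
t = r·√(n−2)/√(1−r²) = 0.74 · 4.898979 / 0.672607 = 5.390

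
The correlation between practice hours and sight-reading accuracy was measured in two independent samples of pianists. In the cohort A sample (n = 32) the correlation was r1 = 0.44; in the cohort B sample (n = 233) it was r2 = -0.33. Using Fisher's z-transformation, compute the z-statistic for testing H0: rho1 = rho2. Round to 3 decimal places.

4.136

Fisher z-transforms: z1 = atanh(0.44) = 0.472231, z2 = atanh(-0.33) = -0.342828; difference d = 0.815059
Var(d) = 1/29 + 1/230 = 0.0344828 + 0.0043478 = 0.0388306
z = d/√Var(d) = 0.815059 / √0.0388306 = 0.815059 / 0.197055 = 4.136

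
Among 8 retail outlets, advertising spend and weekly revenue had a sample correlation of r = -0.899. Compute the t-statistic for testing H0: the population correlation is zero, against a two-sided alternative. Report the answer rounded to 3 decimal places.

1 − r² = 1 − 0.808201 = 0.191799;  √(1−r²) = 0.437949
√(n−2) = √6 = 2.449490
t = r·√(n−2)/√(1−r²) = -0.899 · 2.449490 / 0.437949 = -5.028

-5.028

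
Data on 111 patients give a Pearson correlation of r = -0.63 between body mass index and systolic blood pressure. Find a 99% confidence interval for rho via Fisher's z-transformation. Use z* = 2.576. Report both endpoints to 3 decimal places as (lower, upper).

Fisher z: z_r = atanh(r) = ½·ln((1+(-0.63))/(1−(-0.63))) = -0.741416
SE(z) = 1/√(n−3) = 1/√108 = 0.096225
99% ⇒ z* = 2.576; margin = 2.576·0.096225 = 0.247876
CI on z-scale: (-0.989292, -0.493540)
Back-transform: tanh(-0.989292) = -0.757060, tanh(-0.493540) = -0.457022

(-0.757, -0.457)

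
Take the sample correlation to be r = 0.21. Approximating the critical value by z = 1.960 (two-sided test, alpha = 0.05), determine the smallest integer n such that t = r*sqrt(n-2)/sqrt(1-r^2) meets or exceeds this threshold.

r√(n−2)/√(1−r²) ≥ 1.960  ⇔  n−2 ≥ (1.960)²·(1−r²)/r²
(1−r²)/r² = (1−0.0441)/0.0441 = 21.6757
n ≥ 2 + 3.8416·21.6757 = 2 + 83.2694 = 85.2694
⌈85.2694⌉ = 86

86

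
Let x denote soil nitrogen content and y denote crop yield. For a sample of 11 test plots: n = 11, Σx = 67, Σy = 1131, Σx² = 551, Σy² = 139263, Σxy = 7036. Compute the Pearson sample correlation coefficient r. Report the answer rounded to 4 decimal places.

S_xy = nΣxy − ΣxΣy = 11·7036 − 67·1131 = 77396 − 75777 = 1619
S_xx = nΣx² − (Σx)² = 11·551 − 67² = 6061 − 4489 = 1572
S_yy = nΣy² − (Σy)² = 11·139263 − 1131² = 1531893 − 1279161 = 252732
r = S_xy / √(S_xx·S_yy) = 1619 / √(1572·252732) = 1619 / √397294704 = 1619 / 19932.2529 = 0.0812

0.0812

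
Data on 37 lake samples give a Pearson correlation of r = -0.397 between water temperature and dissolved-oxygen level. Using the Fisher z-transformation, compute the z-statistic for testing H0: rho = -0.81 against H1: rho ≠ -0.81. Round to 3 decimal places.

4.122

Fisher z: atanh(-0.397) = -0.420083, atanh(-0.81) = -1.127029
z = (z_r − z_0)·√(n−3) = (-0.420083 − (-1.127029))·√34 = 0.706946 · 5.830952 = 4.122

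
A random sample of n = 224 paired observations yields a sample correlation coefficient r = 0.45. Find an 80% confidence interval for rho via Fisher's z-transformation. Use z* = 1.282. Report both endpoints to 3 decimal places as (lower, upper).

Fisher z: z_r = atanh(r) = ½·ln((1+0.45)/(1−0.45)) = 0.484700
SE(z) = 1/√(n−3) = 1/√221 = 0.067267
80% ⇒ z* = 1.282; margin = 1.282·0.067267 = 0.086236
CI on z-scale: (0.398464, 0.570936)
Back-transform: tanh(0.398464) = 0.378634, tanh(0.570936) = 0.516046

(0.379, 0.516)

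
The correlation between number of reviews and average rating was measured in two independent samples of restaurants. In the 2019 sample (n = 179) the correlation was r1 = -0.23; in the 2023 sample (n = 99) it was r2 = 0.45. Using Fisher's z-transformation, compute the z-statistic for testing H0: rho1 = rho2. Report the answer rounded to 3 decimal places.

-5.666

Fisher z-transforms: z1 = atanh(-0.23) = -0.234189, z2 = atanh(0.45) = 0.484700; difference d = -0.718889
Var(d) = 1/176 + 1/96 = 0.0056818 + 0.0104167 = 0.0160985
z = d/√Var(d) = -0.718889 / √0.0160985 = -0.718889 / 0.126880 = -5.666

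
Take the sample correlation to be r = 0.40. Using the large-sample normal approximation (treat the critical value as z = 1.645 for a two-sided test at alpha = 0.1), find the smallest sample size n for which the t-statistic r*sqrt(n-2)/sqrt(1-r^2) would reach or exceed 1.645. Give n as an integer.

17

r√(n−2)/√(1−r²) ≥ 1.645  ⇔  n−2 ≥ (1.645)²·(1−r²)/r²
(1−r²)/r² = (1−0.1600)/0.1600 = 5.2500
n ≥ 2 + 2.706025·5.2500 = 2 + 14.2066 = 16.2066
⌈16.2066⌉ = 17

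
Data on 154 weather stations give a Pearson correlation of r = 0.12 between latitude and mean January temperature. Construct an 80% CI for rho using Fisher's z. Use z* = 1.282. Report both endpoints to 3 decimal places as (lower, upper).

z_r = atanh(0.12) = 0.120581;  SE = 1/√(n−3) = 1/√151 = 0.081379
z-limits: 0.120581 ± 1.282·0.081379 = 0.120581 ± 0.104328 = [0.016253, 0.224909]
ρ-limits: (tanh 0.016253, tanh 0.224909) = (0.016, 0.221)

(0.016, 0.221)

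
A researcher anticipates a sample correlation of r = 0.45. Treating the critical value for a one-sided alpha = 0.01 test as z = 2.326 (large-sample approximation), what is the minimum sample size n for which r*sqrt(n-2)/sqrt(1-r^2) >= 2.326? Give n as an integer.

Need r·√(n−2)/√(1−r²) ≥ 2.326
√(n−2) ≥ 2.326·√(1−0.2025) / 0.45 = 2.326·0.893029 / 0.45 = 4.6160
n−2 ≥ 21.3075  ⇒  n ≥ 23.3075
Smallest integer n = 24

24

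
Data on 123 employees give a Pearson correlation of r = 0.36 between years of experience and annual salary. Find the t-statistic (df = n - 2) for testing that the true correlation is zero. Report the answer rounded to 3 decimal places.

4.245

1 − r² = 1 − 0.1296 = 0.8704;  √(1−r²) = 0.932952
√(n−2) = √121 = 11.000000
t = r·√(n−2)/√(1−r²) = 0.36 · 11.000000 / 0.932952 = 4.245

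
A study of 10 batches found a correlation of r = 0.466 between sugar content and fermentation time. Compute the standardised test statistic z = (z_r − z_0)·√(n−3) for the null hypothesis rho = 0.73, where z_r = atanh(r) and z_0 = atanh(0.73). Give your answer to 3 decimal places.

-1.121

Fisher z: atanh(0.466) = 0.504949, atanh(0.73) = 0.928727
z = (z_r − z_0)·√(n−3) = (0.504949 − 0.928727)·√7 = -0.423778 · 2.645751 = -1.121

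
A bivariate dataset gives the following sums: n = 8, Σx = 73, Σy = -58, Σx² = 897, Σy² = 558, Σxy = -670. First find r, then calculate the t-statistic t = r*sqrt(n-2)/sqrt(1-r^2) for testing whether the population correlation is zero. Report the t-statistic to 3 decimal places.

Numerator: nΣxy − (Σx)(Σy) = 8·(-670) − (73)(-58) = -1126
Denominator: √[(nΣx²−(Σx)²)(nΣy²−(Σy)²)]
  nΣx²−(Σx)² = 8·897 − 5329 = 1847;  nΣy²−(Σy)² = 8·558 − 3364 = 1100
  √(1847·1100) = √2031700 = 1425.3771
r = -1126 / 1425.3771 = -0.7900
t = r·√(n−2)/√(1−r²) = -0.7900·√6 / √(1−0.624100) = -1.935097 / 0.613107 = -3.156

-3.156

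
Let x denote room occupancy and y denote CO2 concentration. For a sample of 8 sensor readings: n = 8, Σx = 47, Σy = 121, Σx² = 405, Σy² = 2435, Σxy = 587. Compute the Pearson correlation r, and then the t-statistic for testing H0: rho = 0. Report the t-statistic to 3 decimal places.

-1.213

S_xy = nΣxy − ΣxΣy = 8·587 − 47·121 = 4696 − 5687 = -991
S_xx = nΣx² − (Σx)² = 8·405 − 47² = 3240 − 2209 = 1031
S_yy = nΣy² − (Σy)² = 8·2435 − 121² = 19480 − 14641 = 4839
r = S_xy / √(S_xx·S_yy) = -991 / √(1031·4839) = -991 / √4989009 = -991 / 2233.6090 = -0.4437
t = r·√(n−2)/√(1−r²) = -0.4437·√6 / √(1−0.196870) = -1.086839 / 0.896175 = -1.213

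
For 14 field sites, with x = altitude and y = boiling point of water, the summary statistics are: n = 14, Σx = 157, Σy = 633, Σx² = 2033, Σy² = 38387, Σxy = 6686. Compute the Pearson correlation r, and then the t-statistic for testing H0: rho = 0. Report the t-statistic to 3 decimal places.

-0.906

Numerator: nΣxy − (Σx)(Σy) = 14·6686 − (157)(633) = -5777
Denominator: √[(nΣx²−(Σx)²)(nΣy²−(Σy)²)]
  nΣx²−(Σx)² = 14·2033 − 24649 = 3813;  nΣy²−(Σy)² = 14·38387 − 400689 = 136729
  √(3813·136729) = √521347677 = 22833.0392
r = -5777 / 22833.0392 = -0.2530
t = r·√(n−2)/√(1−r²) = -0.2530·√12 / √(1−0.064009) = -0.876418 / 0.967466 = -0.906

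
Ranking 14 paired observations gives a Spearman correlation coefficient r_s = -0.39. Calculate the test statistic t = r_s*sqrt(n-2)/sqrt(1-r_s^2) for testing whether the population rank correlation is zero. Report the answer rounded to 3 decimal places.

1 − r_s² = 1 − 0.1521 = 0.8479;  √(1−r_s²) = 0.920815
√(n−2) = √12 = 3.464102
t = r_s·√(n−2)/√(1−r_s²) = -0.39 · 3.464102 / 0.920815 = -1.467

-1.467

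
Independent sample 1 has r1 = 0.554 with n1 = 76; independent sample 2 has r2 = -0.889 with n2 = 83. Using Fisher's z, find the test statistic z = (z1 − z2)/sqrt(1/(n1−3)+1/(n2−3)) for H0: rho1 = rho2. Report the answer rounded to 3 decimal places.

12.611

z1 = atanh(0.554) = 0.624134,  z2 = atanh(-0.889) = -1.417136
SE = √(1/(n1−3) + 1/(n2−3)) = √(1/73 + 1/80) = √(0.0136986 + 0.0125000) = √0.0261986 = 0.161860
z = (z1 − z2)/SE = (0.624134 − (-1.417136)) / 0.161860 = 2.041270 / 0.161860 = 12.611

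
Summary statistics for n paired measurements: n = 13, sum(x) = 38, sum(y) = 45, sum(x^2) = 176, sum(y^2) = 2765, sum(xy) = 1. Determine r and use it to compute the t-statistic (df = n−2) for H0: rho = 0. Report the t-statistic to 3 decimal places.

S_xy = nΣxy − ΣxΣy = 13·1 − 38·45 = 13 − 1710 = -1697
S_xx = nΣx² − (Σx)² = 13·176 − 38² = 2288 − 1444 = 844
S_yy = nΣy² − (Σy)² = 13·2765 − 45² = 35945 − 2025 = 33920
r = S_xy / √(S_xx·S_yy) = -1697 / √(844·33920) = -1697 / √28628480 = -1697 / 5350.5588 = -0.3172
t = r·√(n−2)/√(1−r²) = -0.3172·√11 / √(1−0.100616) = -1.052033 / 0.948359 = -1.109

-1.109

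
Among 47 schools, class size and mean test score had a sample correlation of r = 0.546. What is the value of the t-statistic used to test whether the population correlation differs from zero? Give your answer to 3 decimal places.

t = r·√(n−2) / √(1−r²) with r = 0.546, n = 47
  = 0.546·√45 / √(1 − 0.298116)
  = 0.546·6.708204 / 0.837785
  = 3.662679 / 0.837785 = 4.372

4.372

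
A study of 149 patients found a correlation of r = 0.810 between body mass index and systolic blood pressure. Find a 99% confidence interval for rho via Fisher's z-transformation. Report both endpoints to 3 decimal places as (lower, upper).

z_r = atanh(0.810) = 1.127029;  SE = 1/√(n−3) = 1/√146 = 0.082761
z-limits: 1.127029 ± 2.576·0.082761 = 1.127029 ± 0.213192 = [0.913837, 1.340221]
ρ-limits: (tanh 0.913837, tanh 1.340221) = (0.723, 0.872)

(0.723, 0.872)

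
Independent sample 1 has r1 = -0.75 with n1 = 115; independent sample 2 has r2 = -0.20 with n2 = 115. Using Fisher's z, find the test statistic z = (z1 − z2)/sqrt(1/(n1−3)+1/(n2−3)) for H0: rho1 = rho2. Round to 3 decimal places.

z1 = atanh(-0.75) = -0.972955,  z2 = atanh(-0.20) = -0.202733
SE = √(1/(n1−3) + 1/(n2−3)) = √(1/112 + 1/112) = √(0.0089286 + 0.0089286) = √0.0178572 = 0.133631
z = (z1 − z2)/SE = (-0.972955 − (-0.202733)) / 0.133631 = -0.770222 / 0.133631 = -5.764

-5.764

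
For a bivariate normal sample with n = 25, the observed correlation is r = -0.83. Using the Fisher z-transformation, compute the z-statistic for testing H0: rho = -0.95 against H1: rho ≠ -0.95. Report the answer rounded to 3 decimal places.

z_r = atanh(-0.83) = -1.188136,  z_0 = atanh(-0.95) = -1.831781
SE = 1/√(n−3) = 1/√22 = 0.213201
z = (z_r − z_0)/SE = (-1.188136 − (-1.831781)) / 0.213201 = 0.643645 / 0.213201 = 3.019

3.019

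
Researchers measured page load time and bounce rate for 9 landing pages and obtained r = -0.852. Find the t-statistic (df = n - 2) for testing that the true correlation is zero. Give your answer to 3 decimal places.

t = r·√(n−2) / √(1−r²) with r = -0.852, n = 9
  = -0.852·√7 / √(1 − 0.725904)
  = -0.852·2.645751 / 0.523542
  = -2.254180 / 0.523542 = -4.306

-4.306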